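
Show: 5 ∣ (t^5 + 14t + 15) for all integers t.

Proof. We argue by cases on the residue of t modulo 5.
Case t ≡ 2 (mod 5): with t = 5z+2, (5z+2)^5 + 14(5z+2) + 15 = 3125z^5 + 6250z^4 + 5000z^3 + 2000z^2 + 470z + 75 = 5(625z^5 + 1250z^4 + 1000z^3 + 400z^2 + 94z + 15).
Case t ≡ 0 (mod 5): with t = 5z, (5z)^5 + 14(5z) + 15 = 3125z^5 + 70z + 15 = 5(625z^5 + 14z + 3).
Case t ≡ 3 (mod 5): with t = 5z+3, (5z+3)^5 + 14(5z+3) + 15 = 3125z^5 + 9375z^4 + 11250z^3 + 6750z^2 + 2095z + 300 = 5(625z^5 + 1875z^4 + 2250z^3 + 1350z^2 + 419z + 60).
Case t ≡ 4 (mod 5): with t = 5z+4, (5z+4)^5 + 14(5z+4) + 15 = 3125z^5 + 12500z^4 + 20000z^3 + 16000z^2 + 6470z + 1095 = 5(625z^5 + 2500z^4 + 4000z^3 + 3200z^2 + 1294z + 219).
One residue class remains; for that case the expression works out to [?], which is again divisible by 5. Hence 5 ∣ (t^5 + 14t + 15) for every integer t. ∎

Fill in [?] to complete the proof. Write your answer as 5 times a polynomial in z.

Only t ≡ 1 (mod 5) is unaccounted for. Put t = 5z+1:
(5z+1)^5 + 14(5z+1) + 15 expands to 3125z^5 + 3125z^4 + 1250z^3 + 250z^2 + 95z + 30,
and factoring out 5 leaves 5(625z^5 + 625z^4 + 250z^3 + 50z^2 + 19z + 6).

5(625z^5 + 625z^4 + 250z^3 + 50z^2 + 19z + 6)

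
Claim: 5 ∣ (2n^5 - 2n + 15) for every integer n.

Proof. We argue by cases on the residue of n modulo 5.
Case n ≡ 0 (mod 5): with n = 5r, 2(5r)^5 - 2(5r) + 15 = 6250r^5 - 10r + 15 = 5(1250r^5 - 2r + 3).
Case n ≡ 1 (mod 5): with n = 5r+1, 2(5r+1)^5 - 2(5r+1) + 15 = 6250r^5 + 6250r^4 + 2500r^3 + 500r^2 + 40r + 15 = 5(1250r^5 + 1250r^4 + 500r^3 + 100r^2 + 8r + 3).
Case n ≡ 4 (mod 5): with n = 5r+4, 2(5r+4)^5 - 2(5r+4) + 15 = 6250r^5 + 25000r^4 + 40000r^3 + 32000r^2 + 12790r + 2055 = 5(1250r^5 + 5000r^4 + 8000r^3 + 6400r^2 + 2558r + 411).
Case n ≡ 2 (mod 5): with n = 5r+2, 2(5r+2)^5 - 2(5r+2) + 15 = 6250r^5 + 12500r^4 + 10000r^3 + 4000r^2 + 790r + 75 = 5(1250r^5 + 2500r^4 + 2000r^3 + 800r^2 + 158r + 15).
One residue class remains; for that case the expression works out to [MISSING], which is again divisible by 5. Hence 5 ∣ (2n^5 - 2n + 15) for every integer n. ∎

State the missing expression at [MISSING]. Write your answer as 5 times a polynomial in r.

Only n ≡ 3 (mod 5) is unaccounted for. Put n = 5r+3:
2(5r+3)^5 - 2(5r+3) + 15 expands to 6250r^5 + 18750r^4 + 22500r^3 + 13500r^2 + 4040r + 495,
and factoring out 5 leaves 5(1250r^5 + 3750r^4 + 4500r^3 + 2700r^2 + 808r + 99).

5(1250r^5 + 3750r^4 + 4500r^3 + 2700r^2 + 808r + 99)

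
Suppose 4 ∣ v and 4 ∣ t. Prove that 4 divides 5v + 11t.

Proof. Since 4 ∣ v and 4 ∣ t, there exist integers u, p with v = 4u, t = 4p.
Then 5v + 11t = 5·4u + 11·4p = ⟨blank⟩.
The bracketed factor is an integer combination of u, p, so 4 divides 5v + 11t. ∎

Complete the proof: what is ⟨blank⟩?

4(11p + 5u)

Pull the common 4 out of every term: 5·4u + 11·4p = 4(11p + 5u).
11p + 5u is an integer, which exhibits the divisibility.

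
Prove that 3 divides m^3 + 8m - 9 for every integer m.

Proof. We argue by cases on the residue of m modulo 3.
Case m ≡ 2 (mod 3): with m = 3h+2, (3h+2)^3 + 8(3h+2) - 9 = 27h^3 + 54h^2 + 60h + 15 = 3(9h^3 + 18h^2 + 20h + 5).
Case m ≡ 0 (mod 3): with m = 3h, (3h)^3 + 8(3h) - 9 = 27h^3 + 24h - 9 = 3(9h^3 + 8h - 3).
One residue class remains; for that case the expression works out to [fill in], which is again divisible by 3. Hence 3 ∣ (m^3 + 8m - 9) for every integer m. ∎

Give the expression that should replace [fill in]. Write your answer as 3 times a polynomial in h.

The residues treated are {2, 0}, so the missing case is m ≡ 1 (mod 3); write m = 3h+1.
Then (3h+1)^3 + 8(3h+1) - 9 = 27h^3 + 27h^2 + 33h = 3(9h^3 + 9h^2 + 11h).

3(9h^3 + 9h^2 + 11h)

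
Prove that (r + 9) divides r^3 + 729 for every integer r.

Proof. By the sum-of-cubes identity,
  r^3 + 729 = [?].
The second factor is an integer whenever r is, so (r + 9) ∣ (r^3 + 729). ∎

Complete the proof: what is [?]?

(r + 9)(r^2 - 9r + 81)

a^3 + b^3 = (a + b)(a^2 - ab + b^2). With a = r, b = 9:
r^3 + 729 = (r + 9)(r^2 - 9r + 81).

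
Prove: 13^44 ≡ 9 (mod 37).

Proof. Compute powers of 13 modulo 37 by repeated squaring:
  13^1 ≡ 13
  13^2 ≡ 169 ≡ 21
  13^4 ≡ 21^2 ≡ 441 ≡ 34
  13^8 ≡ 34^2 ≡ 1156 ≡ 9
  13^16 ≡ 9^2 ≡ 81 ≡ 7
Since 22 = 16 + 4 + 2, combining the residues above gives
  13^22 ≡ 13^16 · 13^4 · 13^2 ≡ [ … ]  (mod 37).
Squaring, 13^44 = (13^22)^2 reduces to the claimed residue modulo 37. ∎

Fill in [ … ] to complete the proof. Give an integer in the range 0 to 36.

3

13^16 · 13^4 · 13^2 ≡ 7 · 34 · 21 = 4998.
4998 mod 37 = 3, so 13^22 ≡ 3 (mod 37).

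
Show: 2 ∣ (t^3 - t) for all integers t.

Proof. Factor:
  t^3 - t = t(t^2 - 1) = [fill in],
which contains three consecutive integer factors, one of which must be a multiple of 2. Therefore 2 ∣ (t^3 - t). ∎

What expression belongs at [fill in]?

t(t^2 - 1) = t(t - 1)(t + 1) = (t - 1)t(t + 1).
These three factors are consecutive integers, so their product is divisible by 2.

(t - 1)t(t + 1)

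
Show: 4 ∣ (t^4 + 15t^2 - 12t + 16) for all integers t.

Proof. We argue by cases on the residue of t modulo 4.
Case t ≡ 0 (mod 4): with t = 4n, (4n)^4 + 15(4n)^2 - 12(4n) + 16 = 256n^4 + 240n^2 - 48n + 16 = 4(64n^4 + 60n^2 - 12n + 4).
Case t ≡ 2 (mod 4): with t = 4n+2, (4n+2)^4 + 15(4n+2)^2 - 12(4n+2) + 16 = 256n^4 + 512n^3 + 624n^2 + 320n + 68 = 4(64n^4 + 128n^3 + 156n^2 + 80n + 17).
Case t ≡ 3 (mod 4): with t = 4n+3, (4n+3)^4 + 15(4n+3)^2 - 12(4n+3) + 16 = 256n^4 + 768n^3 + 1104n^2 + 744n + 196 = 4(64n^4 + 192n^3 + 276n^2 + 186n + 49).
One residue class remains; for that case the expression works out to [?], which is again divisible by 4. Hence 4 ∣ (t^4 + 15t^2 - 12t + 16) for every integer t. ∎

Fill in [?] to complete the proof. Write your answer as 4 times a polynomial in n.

4(64n^4 + 64n^3 + 84n^2 + 22n + 5)

Only t ≡ 1 (mod 4) is unaccounted for. Put t = 4n+1:
(4n+1)^4 + 15(4n+1)^2 - 12(4n+1) + 16 expands to 256n^4 + 256n^3 + 336n^2 + 88n + 20,
and factoring out 4 leaves 4(64n^4 + 64n^3 + 84n^2 + 22n + 5).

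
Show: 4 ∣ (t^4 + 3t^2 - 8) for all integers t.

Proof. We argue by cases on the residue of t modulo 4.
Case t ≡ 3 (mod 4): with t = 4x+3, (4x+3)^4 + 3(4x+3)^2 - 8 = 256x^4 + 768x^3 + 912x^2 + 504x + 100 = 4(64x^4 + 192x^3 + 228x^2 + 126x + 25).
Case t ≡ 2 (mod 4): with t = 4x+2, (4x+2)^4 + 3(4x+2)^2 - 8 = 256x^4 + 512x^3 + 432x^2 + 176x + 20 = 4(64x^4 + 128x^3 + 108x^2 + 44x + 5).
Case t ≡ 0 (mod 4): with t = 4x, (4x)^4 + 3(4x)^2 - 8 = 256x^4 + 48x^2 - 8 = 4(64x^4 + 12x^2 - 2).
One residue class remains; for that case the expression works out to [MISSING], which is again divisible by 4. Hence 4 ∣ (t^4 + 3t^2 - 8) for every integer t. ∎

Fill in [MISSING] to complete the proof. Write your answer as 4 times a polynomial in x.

Only t ≡ 1 (mod 4) is unaccounted for. Put t = 4x+1:
(4x+1)^4 + 3(4x+1)^2 - 8 expands to 256x^4 + 256x^3 + 144x^2 + 40x - 4,
and factoring out 4 leaves 4(64x^4 + 64x^3 + 36x^2 + 10x - 1).

4(64x^4 + 64x^3 + 36x^2 + 10x - 1)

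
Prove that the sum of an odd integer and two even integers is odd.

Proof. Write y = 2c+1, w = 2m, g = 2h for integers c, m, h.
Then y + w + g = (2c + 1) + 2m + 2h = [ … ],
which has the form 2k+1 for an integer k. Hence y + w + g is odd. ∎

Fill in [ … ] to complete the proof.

2(c + h + m) + 1

Expanding: (2c + 1) + 2m + 2h = 2c + 2h + 2m + 1.
Every term except the constant is even, so this is 2(c + h + m) + 1,
and c + h + m ∈ ℤ gives the required form.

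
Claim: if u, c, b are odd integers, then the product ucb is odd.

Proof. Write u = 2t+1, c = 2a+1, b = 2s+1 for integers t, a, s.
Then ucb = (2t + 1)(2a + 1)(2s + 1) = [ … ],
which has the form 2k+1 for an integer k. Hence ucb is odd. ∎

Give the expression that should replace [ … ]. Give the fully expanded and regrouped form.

(2t + 1)(2a + 1)(2s + 1) = 8ast + 4as + 4at + 2a + 4st + 2s + 2t + 1
= 2(4ast + 2as + 2at + a + 2st + s + t) + 1.
Since 4ast + 2as + 2at + a + 2st + s + t is an integer, the product is of the form 2k+1 for an integer k.

2(4ast + 2as + 2at + a + 2st + s + t) + 1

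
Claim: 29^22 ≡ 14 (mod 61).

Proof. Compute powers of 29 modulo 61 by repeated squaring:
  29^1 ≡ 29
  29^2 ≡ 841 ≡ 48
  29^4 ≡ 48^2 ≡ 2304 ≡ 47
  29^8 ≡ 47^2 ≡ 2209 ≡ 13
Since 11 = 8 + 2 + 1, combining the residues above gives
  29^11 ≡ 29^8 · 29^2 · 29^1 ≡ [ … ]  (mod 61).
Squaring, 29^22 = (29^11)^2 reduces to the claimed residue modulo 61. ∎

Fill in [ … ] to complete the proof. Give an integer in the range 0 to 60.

29^8 · 29^2 · 29^1 ≡ 13 · 48 · 29 = 18096.
18096 mod 61 = 40, so 29^11 ≡ 40 (mod 61).

40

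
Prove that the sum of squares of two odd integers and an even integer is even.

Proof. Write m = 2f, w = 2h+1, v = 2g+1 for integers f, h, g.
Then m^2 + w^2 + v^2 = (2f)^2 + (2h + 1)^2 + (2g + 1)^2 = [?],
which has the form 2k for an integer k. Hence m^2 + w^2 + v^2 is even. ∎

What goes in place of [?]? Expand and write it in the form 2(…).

2(2f^2 + 2g^2 + 2g + 2h^2 + 2h + 1)

(2f)^2 + (2h + 1)^2 + (2g + 1)^2 = 4f^2 + 4g^2 + 4g + 4h^2 + 4h + 2
= 2(2f^2 + 2g^2 + 2g + 2h^2 + 2h + 1).
Since 2f^2 + 2g^2 + 2g + 2h^2 + 2h + 1 is an integer, the sum of squares is of the form 2k for an integer k.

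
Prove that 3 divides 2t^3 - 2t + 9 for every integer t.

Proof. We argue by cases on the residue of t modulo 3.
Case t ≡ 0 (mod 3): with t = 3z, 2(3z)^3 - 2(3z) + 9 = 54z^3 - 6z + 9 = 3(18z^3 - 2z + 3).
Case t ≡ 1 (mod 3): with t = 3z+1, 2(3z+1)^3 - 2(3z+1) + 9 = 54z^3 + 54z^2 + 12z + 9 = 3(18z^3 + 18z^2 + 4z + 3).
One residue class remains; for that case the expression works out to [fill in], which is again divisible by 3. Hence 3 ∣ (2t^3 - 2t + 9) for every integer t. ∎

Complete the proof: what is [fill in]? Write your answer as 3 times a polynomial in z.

3(18z^3 + 36z^2 + 22z + 7)

The residues treated are {0, 1}, so the missing case is t ≡ 2 (mod 3); write t = 3z+2.
Then 2(3z+2)^3 - 2(3z+2) + 9 = 54z^3 + 108z^2 + 66z + 21 = 3(18z^3 + 36z^2 + 22z + 7).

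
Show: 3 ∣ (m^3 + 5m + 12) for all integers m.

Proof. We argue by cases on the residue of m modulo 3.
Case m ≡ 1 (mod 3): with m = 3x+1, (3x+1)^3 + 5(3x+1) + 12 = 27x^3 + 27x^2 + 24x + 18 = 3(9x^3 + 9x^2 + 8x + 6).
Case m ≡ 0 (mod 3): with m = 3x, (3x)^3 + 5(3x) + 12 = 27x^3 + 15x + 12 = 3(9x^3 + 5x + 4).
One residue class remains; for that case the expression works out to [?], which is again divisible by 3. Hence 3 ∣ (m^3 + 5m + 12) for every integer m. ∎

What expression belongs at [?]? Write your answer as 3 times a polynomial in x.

3(9x^3 + 18x^2 + 17x + 10)

Only m ≡ 2 (mod 3) is unaccounted for. Put m = 3x+2:
(3x+2)^3 + 5(3x+2) + 12 expands to 27x^3 + 54x^2 + 51x + 30,
and factoring out 3 leaves 3(9x^3 + 18x^2 + 17x + 10).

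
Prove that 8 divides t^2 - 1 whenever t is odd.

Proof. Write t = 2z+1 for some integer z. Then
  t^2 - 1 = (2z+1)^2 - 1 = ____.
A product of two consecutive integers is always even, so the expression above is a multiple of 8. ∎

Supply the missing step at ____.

(2z+1)^2 - 1 = 4z^2 + 4z + 1 - 1 = 4z^2 + 4z = 4z(z+1).
Since z and z+1 are consecutive, z(z+1) is even, and 4·(even) is a multiple of 8.

4z(z + 1)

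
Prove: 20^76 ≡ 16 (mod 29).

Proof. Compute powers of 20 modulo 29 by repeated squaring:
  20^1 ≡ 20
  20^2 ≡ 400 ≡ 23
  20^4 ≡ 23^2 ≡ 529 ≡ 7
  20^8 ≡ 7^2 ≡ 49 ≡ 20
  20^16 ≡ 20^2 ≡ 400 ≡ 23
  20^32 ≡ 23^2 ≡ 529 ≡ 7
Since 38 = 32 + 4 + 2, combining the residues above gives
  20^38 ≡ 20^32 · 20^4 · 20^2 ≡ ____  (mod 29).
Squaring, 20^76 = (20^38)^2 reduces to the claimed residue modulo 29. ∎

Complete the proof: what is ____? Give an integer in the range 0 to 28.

25

Multiply the listed residues: 7 · 7 · 23 = 49 → 1127.
Reducing modulo 29: 1127 = 38·29 + 25, so 20^38 ≡ 25.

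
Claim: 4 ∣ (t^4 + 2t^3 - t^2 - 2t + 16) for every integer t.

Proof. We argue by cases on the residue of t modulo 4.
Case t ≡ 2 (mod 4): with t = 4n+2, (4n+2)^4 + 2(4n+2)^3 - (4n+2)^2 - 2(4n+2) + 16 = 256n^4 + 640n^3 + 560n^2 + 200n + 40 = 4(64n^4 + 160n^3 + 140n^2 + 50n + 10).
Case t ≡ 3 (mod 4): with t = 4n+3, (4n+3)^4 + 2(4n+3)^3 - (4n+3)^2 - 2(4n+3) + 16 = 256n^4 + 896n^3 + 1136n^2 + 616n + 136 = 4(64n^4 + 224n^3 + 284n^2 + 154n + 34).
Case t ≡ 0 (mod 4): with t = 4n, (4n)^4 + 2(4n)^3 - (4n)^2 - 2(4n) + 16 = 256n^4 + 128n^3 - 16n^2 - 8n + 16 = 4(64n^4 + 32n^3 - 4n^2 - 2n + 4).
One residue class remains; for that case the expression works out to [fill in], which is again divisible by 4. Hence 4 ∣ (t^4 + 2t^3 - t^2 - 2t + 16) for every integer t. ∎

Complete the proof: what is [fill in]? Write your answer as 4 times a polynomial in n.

4(64n^4 + 96n^3 + 44n^2 + 6n + 4)

The residues treated are {2, 3, 0}, so the missing case is t ≡ 1 (mod 4); write t = 4n+1.
Then (4n+1)^4 + 2(4n+1)^3 - (4n+1)^2 - 2(4n+1) + 16 = 256n^4 + 384n^3 + 176n^2 + 24n + 16 = 4(64n^4 + 96n^3 + 44n^2 + 6n + 4).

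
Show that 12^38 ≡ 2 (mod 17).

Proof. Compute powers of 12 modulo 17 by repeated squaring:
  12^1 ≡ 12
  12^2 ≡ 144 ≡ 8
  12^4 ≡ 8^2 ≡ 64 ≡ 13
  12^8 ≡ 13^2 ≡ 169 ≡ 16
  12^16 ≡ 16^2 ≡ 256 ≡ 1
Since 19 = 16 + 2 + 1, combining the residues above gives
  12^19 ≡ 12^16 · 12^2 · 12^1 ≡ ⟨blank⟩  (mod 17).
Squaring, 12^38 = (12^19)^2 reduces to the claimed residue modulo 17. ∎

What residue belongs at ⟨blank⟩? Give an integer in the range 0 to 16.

11

12^16 · 12^2 · 12^1 ≡ 1 · 8 · 12 = 96.
96 mod 17 = 11, so 12^19 ≡ 11 (mod 17).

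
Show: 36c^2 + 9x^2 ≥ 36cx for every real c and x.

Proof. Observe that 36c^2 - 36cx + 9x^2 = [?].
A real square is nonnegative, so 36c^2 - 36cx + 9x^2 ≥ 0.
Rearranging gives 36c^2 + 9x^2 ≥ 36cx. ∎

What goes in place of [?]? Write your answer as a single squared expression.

The leading and trailing coefficients are 6^2 and 3^2, and 36 = 2·6·3, so the trinomial is (6c - 3x)^2.
Hence 36c^2 - 36cx + 9x^2 ≥ 0.

(6c - 3x)^2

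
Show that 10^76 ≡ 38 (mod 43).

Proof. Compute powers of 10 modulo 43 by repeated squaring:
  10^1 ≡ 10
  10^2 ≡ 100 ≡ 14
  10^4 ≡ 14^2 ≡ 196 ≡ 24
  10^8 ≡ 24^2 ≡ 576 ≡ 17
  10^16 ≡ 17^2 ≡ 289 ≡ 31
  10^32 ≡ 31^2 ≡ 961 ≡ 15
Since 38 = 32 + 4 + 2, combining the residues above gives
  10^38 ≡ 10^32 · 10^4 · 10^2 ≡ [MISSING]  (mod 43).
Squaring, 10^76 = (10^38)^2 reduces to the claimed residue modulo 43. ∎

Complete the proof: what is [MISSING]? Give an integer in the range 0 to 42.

10^32 · 10^4 · 10^2 ≡ 15 · 24 · 14 = 5040.
5040 mod 43 = 9, so 10^38 ≡ 9 (mod 43).

9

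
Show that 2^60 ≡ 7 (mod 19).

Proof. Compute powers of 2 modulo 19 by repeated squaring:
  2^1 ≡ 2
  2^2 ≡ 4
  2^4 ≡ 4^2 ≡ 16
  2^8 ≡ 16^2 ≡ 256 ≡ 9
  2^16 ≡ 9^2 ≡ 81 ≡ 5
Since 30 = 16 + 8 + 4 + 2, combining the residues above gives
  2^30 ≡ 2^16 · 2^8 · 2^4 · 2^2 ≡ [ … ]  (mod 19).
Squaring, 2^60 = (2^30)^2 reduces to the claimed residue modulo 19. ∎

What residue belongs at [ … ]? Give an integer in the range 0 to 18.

11

2^16 · 2^8 · 2^4 · 2^2 ≡ 5 · 9 · 16 · 4 = 2880.
2880 mod 19 = 11, so 2^30 ≡ 11 (mod 19).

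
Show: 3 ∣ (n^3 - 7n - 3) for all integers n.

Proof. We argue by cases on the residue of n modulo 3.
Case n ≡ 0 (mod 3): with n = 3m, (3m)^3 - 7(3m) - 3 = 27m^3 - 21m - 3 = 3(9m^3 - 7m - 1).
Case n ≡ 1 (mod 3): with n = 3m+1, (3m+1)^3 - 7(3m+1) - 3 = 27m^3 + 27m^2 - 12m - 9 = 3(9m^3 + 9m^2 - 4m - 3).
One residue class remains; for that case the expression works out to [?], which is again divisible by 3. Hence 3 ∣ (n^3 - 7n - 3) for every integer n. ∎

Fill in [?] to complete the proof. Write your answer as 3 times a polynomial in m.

The residues treated are {0, 1}, so the missing case is n ≡ 2 (mod 3); write n = 3m+2.
Then (3m+2)^3 - 7(3m+2) - 3 = 27m^3 + 54m^2 + 15m - 9 = 3(9m^3 + 18m^2 + 5m - 3).

3(9m^3 + 18m^2 + 5m - 3)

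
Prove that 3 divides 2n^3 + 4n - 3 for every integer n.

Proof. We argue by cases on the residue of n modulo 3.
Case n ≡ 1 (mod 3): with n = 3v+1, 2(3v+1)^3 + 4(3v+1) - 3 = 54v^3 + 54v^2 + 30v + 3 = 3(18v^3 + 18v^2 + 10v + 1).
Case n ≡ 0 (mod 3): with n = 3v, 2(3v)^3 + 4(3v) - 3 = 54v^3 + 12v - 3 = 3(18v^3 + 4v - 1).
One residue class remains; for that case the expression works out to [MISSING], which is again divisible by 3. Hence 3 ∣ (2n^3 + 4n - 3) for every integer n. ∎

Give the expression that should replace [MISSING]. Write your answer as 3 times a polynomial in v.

Only n ≡ 2 (mod 3) is unaccounted for. Put n = 3v+2:
2(3v+2)^3 + 4(3v+2) - 3 expands to 54v^3 + 108v^2 + 84v + 21,
and factoring out 3 leaves 3(18v^3 + 36v^2 + 28v + 7).

3(18v^3 + 36v^2 + 28v + 7)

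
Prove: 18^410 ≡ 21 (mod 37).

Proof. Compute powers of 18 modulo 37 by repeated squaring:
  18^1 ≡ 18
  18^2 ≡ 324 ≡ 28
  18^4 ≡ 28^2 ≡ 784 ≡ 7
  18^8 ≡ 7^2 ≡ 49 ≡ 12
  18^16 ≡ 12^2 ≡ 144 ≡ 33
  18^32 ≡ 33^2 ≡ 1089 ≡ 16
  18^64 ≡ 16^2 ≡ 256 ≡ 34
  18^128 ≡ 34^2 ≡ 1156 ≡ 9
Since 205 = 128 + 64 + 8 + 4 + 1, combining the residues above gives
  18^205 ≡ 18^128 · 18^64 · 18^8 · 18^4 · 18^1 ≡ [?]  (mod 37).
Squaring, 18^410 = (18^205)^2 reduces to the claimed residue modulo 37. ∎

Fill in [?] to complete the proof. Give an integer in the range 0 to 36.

24

Multiply the listed residues: 9 · 34 · 12 · 7 · 18 = 306 → 3672 → 25704 → 462672.
Reducing modulo 37: 462672 = 12504·37 + 24, so 18^205 ≡ 24.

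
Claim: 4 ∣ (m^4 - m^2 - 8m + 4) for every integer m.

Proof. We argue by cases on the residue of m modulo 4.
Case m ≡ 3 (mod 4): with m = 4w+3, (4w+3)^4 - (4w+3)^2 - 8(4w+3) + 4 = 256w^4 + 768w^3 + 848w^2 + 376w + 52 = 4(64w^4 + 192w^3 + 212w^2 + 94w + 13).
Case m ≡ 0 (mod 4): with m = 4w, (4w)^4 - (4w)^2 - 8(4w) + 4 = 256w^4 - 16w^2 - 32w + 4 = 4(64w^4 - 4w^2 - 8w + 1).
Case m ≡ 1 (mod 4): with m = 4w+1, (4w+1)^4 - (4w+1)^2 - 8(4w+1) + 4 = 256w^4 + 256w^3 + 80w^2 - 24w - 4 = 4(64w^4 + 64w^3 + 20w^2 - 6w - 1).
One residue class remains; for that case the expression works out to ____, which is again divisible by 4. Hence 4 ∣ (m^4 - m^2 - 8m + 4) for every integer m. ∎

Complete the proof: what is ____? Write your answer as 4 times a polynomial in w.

The residues treated are {3, 0, 1}, so the missing case is m ≡ 2 (mod 4); write m = 4w+2.
Then (4w+2)^4 - (4w+2)^2 - 8(4w+2) + 4 = 256w^4 + 512w^3 + 368w^2 + 80w = 4(64w^4 + 128w^3 + 92w^2 + 20w).

4(64w^4 + 128w^3 + 92w^2 + 20w)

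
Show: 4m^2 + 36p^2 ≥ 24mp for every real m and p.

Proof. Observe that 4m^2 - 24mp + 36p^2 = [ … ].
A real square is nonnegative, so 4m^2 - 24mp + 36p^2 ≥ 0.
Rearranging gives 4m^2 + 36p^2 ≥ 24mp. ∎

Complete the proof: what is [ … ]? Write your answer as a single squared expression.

(2m - 6p)^2

The leading and trailing coefficients are 2^2 and 6^2, and 24 = 2·2·6, so the trinomial is (2m - 6p)^2.
Hence 4m^2 - 24mp + 36p^2 ≥ 0.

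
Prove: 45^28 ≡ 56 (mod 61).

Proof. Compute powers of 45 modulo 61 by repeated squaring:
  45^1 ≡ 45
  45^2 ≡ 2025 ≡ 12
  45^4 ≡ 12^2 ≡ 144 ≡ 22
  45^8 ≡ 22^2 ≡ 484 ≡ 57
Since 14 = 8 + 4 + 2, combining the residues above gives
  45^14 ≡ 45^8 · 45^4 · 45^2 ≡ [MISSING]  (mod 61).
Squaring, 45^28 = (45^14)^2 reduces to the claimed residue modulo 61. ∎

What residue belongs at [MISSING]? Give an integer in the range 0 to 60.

Multiply the listed residues: 57 · 22 · 12 = 1254 → 15048.
Reducing modulo 61: 15048 = 246·61 + 42, so 45^14 ≡ 42.

42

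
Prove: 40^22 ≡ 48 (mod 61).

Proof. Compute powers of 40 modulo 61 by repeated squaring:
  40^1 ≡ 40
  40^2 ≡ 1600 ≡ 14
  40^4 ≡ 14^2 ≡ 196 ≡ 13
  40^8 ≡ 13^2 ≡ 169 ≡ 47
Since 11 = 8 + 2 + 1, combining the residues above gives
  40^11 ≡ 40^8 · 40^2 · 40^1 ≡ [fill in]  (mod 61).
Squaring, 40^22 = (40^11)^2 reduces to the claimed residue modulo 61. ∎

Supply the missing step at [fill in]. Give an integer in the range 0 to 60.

29

Multiply the listed residues: 47 · 14 · 40 = 658 → 26320.
Reducing modulo 61: 26320 = 431·61 + 29, so 40^11 ≡ 29.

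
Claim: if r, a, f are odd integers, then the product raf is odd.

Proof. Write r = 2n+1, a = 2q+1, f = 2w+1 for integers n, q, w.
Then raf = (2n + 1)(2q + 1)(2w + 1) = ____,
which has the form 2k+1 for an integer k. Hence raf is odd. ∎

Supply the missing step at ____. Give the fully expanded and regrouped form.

(2n + 1)(2q + 1)(2w + 1) = 8nqw + 4nq + 4nw + 2n + 4qw + 2q + 2w + 1
= 2(4nqw + 2nq + 2nw + n + 2qw + q + w) + 1.
Since 4nqw + 2nq + 2nw + n + 2qw + q + w is an integer, the product is of the form 2k+1 for an integer k.

2(4nqw + 2nq + 2nw + n + 2qw + q + w) + 1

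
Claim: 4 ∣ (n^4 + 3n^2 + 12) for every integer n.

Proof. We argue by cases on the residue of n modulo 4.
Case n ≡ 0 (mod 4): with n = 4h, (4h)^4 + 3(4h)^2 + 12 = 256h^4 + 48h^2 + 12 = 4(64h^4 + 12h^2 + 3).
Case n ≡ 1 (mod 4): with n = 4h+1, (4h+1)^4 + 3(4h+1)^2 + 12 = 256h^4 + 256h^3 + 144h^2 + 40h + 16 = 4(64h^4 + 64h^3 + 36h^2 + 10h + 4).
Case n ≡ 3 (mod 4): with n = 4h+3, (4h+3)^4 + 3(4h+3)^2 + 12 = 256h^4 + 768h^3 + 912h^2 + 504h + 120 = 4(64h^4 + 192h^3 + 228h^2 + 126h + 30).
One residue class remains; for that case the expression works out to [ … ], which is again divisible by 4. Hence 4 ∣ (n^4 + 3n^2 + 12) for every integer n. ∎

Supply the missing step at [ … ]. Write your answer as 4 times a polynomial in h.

4(64h^4 + 128h^3 + 108h^2 + 44h + 10)

Only n ≡ 2 (mod 4) is unaccounted for. Put n = 4h+2:
(4h+2)^4 + 3(4h+2)^2 + 12 expands to 256h^4 + 512h^3 + 432h^2 + 176h + 40,
and factoring out 4 leaves 4(64h^4 + 128h^3 + 108h^2 + 44h + 10).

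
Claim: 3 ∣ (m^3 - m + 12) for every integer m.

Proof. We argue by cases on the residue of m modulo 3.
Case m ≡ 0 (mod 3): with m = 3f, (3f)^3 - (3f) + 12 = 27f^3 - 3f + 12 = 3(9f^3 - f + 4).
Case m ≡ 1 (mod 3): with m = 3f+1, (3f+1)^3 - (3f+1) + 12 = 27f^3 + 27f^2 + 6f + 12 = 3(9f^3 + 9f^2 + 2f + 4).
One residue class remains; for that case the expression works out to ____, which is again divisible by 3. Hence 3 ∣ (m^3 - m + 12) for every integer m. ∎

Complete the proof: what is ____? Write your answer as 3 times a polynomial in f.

3(9f^3 + 18f^2 + 11f + 6)

The residues treated are {0, 1}, so the missing case is m ≡ 2 (mod 3); write m = 3f+2.
Then (3f+2)^3 - (3f+2) + 12 = 27f^3 + 54f^2 + 33f + 18 = 3(9f^3 + 18f^2 + 11f + 6).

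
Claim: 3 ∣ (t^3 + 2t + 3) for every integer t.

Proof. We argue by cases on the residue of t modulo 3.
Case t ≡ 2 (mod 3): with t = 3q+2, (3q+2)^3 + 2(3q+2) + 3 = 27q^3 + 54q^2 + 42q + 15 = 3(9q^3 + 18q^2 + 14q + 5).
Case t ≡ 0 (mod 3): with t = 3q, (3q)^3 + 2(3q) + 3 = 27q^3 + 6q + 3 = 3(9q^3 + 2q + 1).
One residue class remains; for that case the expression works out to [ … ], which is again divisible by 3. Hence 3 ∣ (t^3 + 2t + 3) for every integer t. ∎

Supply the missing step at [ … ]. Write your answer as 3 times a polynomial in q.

The residues treated are {2, 0}, so the missing case is t ≡ 1 (mod 3); write t = 3q+1.
Then (3q+1)^3 + 2(3q+1) + 3 = 27q^3 + 27q^2 + 15q + 6 = 3(9q^3 + 9q^2 + 5q + 2).

3(9q^3 + 9q^2 + 5q + 2)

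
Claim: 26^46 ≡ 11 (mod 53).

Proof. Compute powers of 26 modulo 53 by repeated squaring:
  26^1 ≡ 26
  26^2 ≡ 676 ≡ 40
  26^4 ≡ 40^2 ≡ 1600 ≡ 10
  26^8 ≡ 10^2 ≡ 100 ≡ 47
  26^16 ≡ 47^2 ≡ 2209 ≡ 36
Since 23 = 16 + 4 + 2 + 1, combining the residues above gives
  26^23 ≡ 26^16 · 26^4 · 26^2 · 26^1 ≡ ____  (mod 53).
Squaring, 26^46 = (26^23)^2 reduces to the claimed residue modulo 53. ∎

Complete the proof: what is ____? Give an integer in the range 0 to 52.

8

Multiply the listed residues: 36 · 10 · 40 · 26 = 360 → 14400 → 374400.
Reducing modulo 53: 374400 = 7064·53 + 8, so 26^23 ≡ 8.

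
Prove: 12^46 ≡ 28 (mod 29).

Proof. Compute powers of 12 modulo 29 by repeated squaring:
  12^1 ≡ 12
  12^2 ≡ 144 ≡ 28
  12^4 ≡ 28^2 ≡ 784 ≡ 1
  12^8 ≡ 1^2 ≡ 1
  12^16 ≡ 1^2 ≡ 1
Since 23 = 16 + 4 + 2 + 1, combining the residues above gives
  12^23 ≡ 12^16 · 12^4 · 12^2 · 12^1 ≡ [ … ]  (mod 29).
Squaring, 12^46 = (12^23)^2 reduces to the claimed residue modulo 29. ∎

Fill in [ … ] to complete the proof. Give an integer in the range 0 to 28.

17

Multiply the listed residues: 1 · 1 · 28 · 12 = 1 → 28 → 336.
Reducing modulo 29: 336 = 11·29 + 17, so 12^23 ≡ 17.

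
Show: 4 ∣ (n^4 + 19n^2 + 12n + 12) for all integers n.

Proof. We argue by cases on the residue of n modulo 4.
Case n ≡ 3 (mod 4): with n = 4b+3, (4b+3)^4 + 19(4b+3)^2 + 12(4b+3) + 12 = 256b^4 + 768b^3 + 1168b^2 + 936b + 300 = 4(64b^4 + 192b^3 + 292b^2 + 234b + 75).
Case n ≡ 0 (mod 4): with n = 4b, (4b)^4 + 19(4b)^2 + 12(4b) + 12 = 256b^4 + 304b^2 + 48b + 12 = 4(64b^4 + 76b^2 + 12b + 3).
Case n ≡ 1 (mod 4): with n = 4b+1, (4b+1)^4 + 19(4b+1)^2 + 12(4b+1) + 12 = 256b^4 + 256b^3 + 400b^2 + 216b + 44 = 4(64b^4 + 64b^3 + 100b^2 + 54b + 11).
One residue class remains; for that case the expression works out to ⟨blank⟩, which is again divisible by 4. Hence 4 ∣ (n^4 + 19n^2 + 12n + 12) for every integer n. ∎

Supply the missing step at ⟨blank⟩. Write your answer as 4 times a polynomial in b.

4(64b^4 + 128b^3 + 172b^2 + 120b + 32)

The residues treated are {3, 0, 1}, so the missing case is n ≡ 2 (mod 4); write n = 4b+2.
Then (4b+2)^4 + 19(4b+2)^2 + 12(4b+2) + 12 = 256b^4 + 512b^3 + 688b^2 + 480b + 128 = 4(64b^4 + 128b^3 + 172b^2 + 120b + 32).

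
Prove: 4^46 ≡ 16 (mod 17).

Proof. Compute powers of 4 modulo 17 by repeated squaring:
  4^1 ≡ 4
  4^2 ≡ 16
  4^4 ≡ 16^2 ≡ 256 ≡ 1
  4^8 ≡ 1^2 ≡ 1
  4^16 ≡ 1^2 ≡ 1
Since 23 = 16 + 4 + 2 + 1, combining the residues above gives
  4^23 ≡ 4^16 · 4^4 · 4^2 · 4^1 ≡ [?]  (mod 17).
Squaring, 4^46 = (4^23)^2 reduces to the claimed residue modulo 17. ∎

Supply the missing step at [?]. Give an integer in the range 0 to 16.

13

Multiply the listed residues: 1 · 1 · 16 · 4 = 1 → 16 → 64.
Reducing modulo 17: 64 = 3·17 + 13, so 4^23 ≡ 13.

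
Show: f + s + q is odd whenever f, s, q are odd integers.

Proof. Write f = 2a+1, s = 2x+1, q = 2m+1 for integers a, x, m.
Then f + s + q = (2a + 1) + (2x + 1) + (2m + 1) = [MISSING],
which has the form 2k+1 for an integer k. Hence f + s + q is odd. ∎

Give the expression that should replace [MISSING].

Expanding: (2a + 1) + (2x + 1) + (2m + 1) = 2a + 2m + 2x + 3.
Every term except the constant is even, so this is 2(a + m + x + 1) + 1,
and a + m + x + 1 ∈ ℤ gives the required form.

2(a + m + x + 1) + 1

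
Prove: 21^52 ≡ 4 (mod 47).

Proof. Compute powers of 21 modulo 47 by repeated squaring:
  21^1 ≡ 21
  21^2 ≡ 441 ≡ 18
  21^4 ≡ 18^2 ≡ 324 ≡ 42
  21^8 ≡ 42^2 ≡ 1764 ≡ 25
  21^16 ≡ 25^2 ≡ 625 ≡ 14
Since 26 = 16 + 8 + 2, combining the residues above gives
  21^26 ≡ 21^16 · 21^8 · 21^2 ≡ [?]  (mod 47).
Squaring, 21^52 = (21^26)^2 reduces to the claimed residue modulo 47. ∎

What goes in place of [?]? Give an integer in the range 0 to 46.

21^16 · 21^8 · 21^2 ≡ 14 · 25 · 18 = 6300.
6300 mod 47 = 2, so 21^26 ≡ 2 (mod 47).

2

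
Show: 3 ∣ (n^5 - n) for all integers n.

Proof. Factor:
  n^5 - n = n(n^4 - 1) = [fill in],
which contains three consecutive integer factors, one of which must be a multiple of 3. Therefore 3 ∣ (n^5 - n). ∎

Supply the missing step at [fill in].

(n - 1)n(n + 1)(n^2 + 1)

n^4 - 1 = (n^2 - 1)(n^2 + 1), and n^2 - 1 = (n-1)(n+1).
So n(n^4 - 1) = (n - 1)n(n + 1)(n^2 + 1).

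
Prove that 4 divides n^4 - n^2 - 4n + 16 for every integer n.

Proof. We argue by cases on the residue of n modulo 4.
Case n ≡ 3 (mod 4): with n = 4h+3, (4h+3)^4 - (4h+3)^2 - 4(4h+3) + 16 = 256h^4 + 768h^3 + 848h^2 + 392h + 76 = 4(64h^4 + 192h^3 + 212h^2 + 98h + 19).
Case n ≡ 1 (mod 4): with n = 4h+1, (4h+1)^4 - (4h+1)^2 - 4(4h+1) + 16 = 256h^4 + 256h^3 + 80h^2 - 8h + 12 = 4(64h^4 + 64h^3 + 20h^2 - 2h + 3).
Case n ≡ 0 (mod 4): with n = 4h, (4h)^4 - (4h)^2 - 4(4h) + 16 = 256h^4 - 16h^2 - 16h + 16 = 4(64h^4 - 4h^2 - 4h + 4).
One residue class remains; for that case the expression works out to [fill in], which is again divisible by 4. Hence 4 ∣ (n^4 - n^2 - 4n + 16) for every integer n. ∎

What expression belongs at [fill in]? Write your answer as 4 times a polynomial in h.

Only n ≡ 2 (mod 4) is unaccounted for. Put n = 4h+2:
(4h+2)^4 - (4h+2)^2 - 4(4h+2) + 16 expands to 256h^4 + 512h^3 + 368h^2 + 96h + 20,
and factoring out 4 leaves 4(64h^4 + 128h^3 + 92h^2 + 24h + 5).

4(64h^4 + 128h^3 + 92h^2 + 24h + 5)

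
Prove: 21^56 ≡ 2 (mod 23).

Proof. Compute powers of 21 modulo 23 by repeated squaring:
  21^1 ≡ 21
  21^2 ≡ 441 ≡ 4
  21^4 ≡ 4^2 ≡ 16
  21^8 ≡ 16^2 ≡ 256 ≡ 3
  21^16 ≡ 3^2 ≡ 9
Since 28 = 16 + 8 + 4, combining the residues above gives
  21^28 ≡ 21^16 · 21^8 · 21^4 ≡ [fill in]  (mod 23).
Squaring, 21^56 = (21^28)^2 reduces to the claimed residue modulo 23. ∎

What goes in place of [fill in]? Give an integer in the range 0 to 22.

18

21^16 · 21^8 · 21^4 ≡ 9 · 3 · 16 = 432.
432 mod 23 = 18, so 21^28 ≡ 18 (mod 23).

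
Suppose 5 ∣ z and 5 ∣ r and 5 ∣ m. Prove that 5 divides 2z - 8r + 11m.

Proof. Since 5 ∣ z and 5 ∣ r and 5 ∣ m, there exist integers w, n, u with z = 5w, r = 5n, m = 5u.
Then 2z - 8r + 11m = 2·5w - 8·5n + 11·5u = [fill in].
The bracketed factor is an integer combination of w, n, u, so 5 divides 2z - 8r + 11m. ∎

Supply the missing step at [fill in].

5(-8n + 11u + 2w)

Pull the common 5 out of every term: 2·5w - 8·5n + 11·5u = 5(-8n + 11u + 2w).
-8n + 11u + 2w is an integer, which exhibits the divisibility.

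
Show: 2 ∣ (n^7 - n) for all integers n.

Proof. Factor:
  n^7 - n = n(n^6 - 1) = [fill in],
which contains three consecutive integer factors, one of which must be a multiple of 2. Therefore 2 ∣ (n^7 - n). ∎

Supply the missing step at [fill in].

(n - 1)n(n + 1)(n^4 + n^2 + 1)

n^6 - 1 = (n^2 - 1)(n^4 + n^2 + 1), and n^2 - 1 = (n-1)(n+1).
So n(n^6 - 1) = (n - 1)n(n + 1)(n^4 + n^2 + 1).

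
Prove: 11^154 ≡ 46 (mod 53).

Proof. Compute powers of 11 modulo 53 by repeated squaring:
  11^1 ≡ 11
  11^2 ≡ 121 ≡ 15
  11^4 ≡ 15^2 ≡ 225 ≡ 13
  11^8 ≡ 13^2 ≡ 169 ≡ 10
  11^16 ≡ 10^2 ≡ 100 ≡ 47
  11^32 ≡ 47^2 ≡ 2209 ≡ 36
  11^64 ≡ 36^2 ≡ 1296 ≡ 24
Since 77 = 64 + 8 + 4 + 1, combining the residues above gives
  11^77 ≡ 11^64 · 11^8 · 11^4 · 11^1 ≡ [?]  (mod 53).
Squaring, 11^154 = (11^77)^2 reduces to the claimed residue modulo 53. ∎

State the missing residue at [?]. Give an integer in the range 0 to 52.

Multiply the listed residues: 24 · 10 · 13 · 11 = 240 → 3120 → 34320.
Reducing modulo 53: 34320 = 647·53 + 29, so 11^77 ≡ 29.

29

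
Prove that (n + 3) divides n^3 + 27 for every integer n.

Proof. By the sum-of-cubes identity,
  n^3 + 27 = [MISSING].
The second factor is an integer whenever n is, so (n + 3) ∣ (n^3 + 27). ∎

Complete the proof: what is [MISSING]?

(n + 3)(n^2 - 3n + 9)

Polynomial division of n^3 + 27 by n + 3 leaves remainder 0 and quotient n^2 - 3n + 9.
Hence n^3 + 27 = (n + 3)(n^2 - 3n + 9).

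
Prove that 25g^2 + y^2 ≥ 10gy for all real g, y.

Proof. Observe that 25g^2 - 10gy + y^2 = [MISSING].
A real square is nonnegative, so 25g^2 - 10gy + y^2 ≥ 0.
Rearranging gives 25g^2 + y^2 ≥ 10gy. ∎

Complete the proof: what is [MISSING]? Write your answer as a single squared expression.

(5g - y)^2

The leading and trailing coefficients are 5^2 and 1^2, and 10 = 2·5·1, so the trinomial is (5g - y)^2.
Hence 25g^2 - 10gy + y^2 ≥ 0.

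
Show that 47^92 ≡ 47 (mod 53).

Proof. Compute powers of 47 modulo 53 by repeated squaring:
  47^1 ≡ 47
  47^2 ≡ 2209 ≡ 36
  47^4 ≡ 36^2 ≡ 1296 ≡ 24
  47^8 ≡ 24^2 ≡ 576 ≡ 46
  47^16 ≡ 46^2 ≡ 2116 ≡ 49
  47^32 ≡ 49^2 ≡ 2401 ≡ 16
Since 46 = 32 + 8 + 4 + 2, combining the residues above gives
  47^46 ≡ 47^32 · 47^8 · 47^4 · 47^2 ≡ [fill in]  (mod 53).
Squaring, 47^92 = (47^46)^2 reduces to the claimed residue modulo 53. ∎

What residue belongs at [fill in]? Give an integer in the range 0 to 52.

10

Multiply the listed residues: 16 · 46 · 24 · 36 = 736 → 17664 → 635904.
Reducing modulo 53: 635904 = 11998·53 + 10, so 47^46 ≡ 10.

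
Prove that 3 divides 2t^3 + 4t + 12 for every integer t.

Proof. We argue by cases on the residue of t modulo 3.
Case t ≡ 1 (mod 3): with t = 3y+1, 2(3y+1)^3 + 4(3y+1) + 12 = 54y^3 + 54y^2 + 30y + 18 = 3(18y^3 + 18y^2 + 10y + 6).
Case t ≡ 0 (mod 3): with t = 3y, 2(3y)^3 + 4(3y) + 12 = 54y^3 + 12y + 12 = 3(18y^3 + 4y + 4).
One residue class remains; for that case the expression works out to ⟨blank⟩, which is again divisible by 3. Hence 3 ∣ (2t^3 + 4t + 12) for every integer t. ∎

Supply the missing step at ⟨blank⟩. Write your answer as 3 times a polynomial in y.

3(18y^3 + 36y^2 + 28y + 12)

Only t ≡ 2 (mod 3) is unaccounted for. Put t = 3y+2:
2(3y+2)^3 + 4(3y+2) + 12 expands to 54y^3 + 108y^2 + 84y + 36,
and factoring out 3 leaves 3(18y^3 + 36y^2 + 28y + 12).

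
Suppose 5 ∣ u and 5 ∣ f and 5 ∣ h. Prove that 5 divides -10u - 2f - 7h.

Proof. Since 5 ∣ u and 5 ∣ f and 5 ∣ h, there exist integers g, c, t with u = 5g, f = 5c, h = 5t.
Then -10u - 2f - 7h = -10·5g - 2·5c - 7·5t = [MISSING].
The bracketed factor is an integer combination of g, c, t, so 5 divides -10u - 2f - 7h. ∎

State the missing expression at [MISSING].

Each term has a factor of 5: -10·5g - 2·5c - 7·5t = 5·(-2c - 10g - 7t).
Since -2c - 10g - 7t is an integer, 5 ∣ (-10u - 2f - 7h).

5(-2c - 10g - 7t)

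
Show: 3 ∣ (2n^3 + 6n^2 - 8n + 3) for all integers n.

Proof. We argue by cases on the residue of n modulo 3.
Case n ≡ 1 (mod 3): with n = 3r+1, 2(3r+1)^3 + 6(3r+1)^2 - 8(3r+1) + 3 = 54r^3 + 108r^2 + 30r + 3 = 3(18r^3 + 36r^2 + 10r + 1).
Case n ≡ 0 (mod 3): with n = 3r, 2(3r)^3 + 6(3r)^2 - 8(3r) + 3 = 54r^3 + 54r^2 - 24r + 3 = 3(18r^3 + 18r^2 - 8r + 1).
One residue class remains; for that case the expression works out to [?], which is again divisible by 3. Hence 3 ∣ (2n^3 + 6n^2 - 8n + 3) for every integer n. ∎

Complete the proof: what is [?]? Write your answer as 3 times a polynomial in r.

3(18r^3 + 54r^2 + 40r + 9)

The residues treated are {1, 0}, so the missing case is n ≡ 2 (mod 3); write n = 3r+2.
Then 2(3r+2)^3 + 6(3r+2)^2 - 8(3r+2) + 3 = 54r^3 + 162r^2 + 120r + 27 = 3(18r^3 + 54r^2 + 40r + 9).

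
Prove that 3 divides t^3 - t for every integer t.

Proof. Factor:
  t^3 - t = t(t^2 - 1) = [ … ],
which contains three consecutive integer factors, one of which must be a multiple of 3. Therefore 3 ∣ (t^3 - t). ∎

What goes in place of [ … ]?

t(t^2 - 1) = t(t - 1)(t + 1) = (t - 1)t(t + 1).
These three factors are consecutive integers, so their product is divisible by 3.

(t - 1)t(t + 1)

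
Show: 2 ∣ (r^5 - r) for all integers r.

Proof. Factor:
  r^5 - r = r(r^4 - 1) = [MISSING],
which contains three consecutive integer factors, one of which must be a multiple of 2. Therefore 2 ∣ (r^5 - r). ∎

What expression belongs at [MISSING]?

r^4 - 1 = (r^2 - 1)(r^2 + 1), and r^2 - 1 = (r-1)(r+1).
So r(r^4 - 1) = (r - 1)r(r + 1)(r^2 + 1).

(r - 1)r(r + 1)(r^2 + 1)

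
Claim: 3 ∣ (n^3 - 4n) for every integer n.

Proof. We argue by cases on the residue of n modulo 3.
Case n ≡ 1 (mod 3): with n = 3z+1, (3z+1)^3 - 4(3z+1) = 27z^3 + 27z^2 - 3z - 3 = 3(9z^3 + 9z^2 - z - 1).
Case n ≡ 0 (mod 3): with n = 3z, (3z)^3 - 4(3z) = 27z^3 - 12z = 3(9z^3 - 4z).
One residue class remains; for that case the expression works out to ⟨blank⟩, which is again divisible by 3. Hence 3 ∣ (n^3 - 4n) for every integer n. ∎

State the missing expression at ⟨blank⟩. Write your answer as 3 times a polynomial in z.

3(9z^3 + 18z^2 + 8z)

The residues treated are {1, 0}, so the missing case is n ≡ 2 (mod 3); write n = 3z+2.
Then (3z+2)^3 - 4(3z+2) = 27z^3 + 54z^2 + 24z = 3(9z^3 + 18z^2 + 8z).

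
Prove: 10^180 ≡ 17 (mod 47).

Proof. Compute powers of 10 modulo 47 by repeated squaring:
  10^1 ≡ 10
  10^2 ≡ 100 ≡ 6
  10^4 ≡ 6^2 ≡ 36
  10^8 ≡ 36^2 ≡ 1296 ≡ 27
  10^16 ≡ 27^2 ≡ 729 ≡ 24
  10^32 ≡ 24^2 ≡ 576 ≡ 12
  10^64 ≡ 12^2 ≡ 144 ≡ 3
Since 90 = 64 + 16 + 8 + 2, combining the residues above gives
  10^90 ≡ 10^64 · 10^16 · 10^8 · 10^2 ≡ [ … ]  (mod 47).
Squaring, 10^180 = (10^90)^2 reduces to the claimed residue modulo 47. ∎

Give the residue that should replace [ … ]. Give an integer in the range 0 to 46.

8

Multiply the listed residues: 3 · 24 · 27 · 6 = 72 → 1944 → 11664.
Reducing modulo 47: 11664 = 248·47 + 8, so 10^90 ≡ 8.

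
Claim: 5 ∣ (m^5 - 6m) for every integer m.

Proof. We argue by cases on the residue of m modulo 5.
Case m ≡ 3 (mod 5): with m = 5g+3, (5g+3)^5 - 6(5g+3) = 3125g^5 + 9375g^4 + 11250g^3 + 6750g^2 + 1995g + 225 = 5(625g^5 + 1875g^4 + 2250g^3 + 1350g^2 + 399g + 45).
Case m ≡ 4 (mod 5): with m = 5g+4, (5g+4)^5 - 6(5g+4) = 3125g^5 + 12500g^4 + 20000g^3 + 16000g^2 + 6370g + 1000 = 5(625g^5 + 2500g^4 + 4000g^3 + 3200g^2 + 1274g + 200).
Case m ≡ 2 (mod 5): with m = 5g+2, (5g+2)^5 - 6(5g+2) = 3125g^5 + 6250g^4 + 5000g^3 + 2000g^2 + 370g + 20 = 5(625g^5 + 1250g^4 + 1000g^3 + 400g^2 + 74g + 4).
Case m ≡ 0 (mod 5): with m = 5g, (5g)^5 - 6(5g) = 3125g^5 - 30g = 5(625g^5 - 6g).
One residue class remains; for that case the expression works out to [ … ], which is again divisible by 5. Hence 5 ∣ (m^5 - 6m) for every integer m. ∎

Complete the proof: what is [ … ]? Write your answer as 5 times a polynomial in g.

Only m ≡ 1 (mod 5) is unaccounted for. Put m = 5g+1:
(5g+1)^5 - 6(5g+1) expands to 3125g^5 + 3125g^4 + 1250g^3 + 250g^2 - 5g - 5,
and factoring out 5 leaves 5(625g^5 + 625g^4 + 250g^3 + 50g^2 - g - 1).

5(625g^5 + 625g^4 + 250g^3 + 50g^2 - g - 1)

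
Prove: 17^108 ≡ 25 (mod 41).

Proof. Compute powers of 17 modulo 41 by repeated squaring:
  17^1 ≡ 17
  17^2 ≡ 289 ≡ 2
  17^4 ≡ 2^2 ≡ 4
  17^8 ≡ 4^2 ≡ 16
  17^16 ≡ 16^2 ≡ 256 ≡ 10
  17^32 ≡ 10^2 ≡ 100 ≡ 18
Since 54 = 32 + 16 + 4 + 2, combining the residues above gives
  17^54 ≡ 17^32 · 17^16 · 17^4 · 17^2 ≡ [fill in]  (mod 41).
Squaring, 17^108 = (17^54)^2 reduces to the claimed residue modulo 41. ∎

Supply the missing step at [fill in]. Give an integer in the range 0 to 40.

17^32 · 17^16 · 17^4 · 17^2 ≡ 18 · 10 · 4 · 2 = 1440.
1440 mod 41 = 5, so 17^54 ≡ 5 (mod 41).

5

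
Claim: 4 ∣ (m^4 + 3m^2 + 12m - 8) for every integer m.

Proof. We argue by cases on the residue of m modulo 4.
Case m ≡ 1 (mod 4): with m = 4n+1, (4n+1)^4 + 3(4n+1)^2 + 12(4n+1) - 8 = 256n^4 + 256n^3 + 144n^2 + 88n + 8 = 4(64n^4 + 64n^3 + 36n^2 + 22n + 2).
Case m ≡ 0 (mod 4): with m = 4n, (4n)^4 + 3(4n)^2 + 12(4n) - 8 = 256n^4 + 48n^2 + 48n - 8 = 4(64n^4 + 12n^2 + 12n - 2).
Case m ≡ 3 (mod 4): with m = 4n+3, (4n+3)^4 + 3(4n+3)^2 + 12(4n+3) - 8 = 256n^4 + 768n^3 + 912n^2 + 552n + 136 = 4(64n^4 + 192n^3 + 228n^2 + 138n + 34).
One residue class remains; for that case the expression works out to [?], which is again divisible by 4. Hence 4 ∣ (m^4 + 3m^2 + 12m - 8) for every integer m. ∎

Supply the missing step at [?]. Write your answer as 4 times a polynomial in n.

4(64n^4 + 128n^3 + 108n^2 + 56n + 11)

The residues treated are {1, 0, 3}, so the missing case is m ≡ 2 (mod 4); write m = 4n+2.
Then (4n+2)^4 + 3(4n+2)^2 + 12(4n+2) - 8 = 256n^4 + 512n^3 + 432n^2 + 224n + 44 = 4(64n^4 + 128n^3 + 108n^2 + 56n + 11).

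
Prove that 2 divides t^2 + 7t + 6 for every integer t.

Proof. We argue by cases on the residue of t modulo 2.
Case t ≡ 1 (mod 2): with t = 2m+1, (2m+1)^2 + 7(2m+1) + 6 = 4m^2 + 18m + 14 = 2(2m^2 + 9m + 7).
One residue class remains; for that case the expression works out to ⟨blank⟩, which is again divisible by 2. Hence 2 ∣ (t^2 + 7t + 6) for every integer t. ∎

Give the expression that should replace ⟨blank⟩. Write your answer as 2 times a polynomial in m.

Only t ≡ 0 (mod 2) is unaccounted for. Put t = 2m:
(2m)^2 + 7(2m) + 6 expands to 4m^2 + 14m + 6,
and factoring out 2 leaves 2(2m^2 + 7m + 3).

2(2m^2 + 7m + 3)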